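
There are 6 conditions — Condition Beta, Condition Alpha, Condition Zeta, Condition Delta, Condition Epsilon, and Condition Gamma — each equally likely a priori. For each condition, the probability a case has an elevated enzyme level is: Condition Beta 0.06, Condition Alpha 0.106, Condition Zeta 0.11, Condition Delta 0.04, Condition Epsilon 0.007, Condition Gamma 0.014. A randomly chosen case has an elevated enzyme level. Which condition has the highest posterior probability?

Since the prior is uniform, the posterior is proportional to the likelihood:
  Condition Beta: 0.06
  Condition Alpha: 0.106
  Condition Zeta: 0.11
  Condition Delta: 0.04
  Condition Epsilon: 0.007
  Condition Gamma: 0.014
Normalizing constant = 0.337.
Largest term belongs to Condition Zeta, so Condition Zeta is most probable.

Condition Zeta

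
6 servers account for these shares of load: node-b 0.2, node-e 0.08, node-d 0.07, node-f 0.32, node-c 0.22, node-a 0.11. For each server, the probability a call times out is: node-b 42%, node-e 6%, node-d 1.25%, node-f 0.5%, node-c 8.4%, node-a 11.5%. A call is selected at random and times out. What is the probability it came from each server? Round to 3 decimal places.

node-b 0.686, node-e 0.039, node-d 0.007, node-f 0.013, node-c 0.151, node-a 0.103

By Bayes' rule, posterior ∝ prior × likelihood:
  node-b: 0.2 × 0.42 = 0.084
  node-e: 0.08 × 0.06 = 0.0048
  node-d: 0.07 × 0.0125 = 0.000875
  node-f: 0.32 × 0.005 = 0.0016
  node-c: 0.22 × 0.084 = 0.01848
  node-a: 0.11 × 0.115 = 0.01265
Normalizing constant = 0.122405.
P(node-b | timeout) = 0.084/0.122405 ≈ 0.686
P(node-e | timeout) = 0.0048/0.122405 ≈ 0.039
P(node-d | timeout) = 0.000875/0.122405 ≈ 0.007
P(node-f | timeout) = 0.0016/0.122405 ≈ 0.013
P(node-c | timeout) = 0.01848/0.122405 ≈ 0.151
P(node-a | timeout) = 0.01265/0.122405 ≈ 0.103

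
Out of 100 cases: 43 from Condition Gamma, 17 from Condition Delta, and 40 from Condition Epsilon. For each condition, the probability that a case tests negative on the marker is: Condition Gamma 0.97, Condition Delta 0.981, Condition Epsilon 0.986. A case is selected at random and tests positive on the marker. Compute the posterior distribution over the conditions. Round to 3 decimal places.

Taking complements, P(marker-positive | each) = Condition Gamma 0.03, Condition Delta 0.019, Condition Epsilon 0.014.
Unnormalized posteriors (prior × likelihood):
  Condition Gamma: 0.43 × 0.03 = 0.0129
  Condition Delta: 0.17 × 0.019 = 0.00323
  Condition Epsilon: 0.4 × 0.014 = 0.0056
Sum = 0.02173.
P(Condition Gamma | marker-positive) = 0.0129/0.02173 ≈ 0.594
P(Condition Delta | marker-positive) = 0.00323/0.02173 ≈ 0.149
P(Condition Epsilon | marker-positive) = 0.0056/0.02173 ≈ 0.258

Condition Gamma 0.594, Condition Delta 0.149, Condition Epsilon 0.258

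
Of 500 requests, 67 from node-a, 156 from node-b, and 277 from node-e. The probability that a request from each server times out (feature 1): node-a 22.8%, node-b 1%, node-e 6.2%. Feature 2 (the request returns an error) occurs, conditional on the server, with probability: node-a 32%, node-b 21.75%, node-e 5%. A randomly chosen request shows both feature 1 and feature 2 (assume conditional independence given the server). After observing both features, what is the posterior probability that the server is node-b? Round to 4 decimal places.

0.0557

By Bayes' rule, posterior ∝ prior × likelihood:
  node-a: 0.134 × 0.228 × 0.32 = 0.00977664
  node-b: 0.312 × 0.01 × 0.2175 = 0.0006786
  node-e: 0.554 × 0.062 × 0.05 = 0.0017174
Total = 0.01217264.
P(node-b | evidence) = 0.0006786 / 0.01217264 ≈ 0.0557.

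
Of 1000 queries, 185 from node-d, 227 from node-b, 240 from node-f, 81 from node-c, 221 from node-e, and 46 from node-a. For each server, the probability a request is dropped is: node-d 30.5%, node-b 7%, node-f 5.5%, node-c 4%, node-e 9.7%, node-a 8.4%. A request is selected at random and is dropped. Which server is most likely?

node-d

By Bayes' rule, posterior ∝ prior × likelihood:
  node-d: 0.185 × 0.305 = 0.056425
  node-b: 0.227 × 0.07 = 0.01589
  node-f: 0.24 × 0.055 = 0.0132
  node-c: 0.081 × 0.04 = 0.00324
  node-e: 0.221 × 0.097 = 0.021437
  node-a: 0.046 × 0.084 = 0.003864
Normalizing constant = 0.114056.
Largest term belongs to node-d, so node-d is most probable.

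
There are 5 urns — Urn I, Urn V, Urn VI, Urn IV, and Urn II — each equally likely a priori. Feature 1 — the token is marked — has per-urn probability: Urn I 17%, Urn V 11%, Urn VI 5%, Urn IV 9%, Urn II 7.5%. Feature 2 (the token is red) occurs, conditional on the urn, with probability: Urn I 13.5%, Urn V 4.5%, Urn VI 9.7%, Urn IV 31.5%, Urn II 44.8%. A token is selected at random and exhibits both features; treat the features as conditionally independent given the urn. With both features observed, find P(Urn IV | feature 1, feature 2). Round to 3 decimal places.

0.299

Since the prior is uniform, the posterior is proportional to the likelihood:
  Urn I: 0.17 × 0.135 = 0.02295
  Urn V: 0.11 × 0.045 = 0.00495
  Urn VI: 0.05 × 0.097 = 0.00485
  Urn IV: 0.09 × 0.315 = 0.02835
  Urn II: 0.075 × 0.448 = 0.0336
Sum = 0.0947.
P(Urn IV | evidence) = 0.02835 / 0.0947 ≈ 0.299.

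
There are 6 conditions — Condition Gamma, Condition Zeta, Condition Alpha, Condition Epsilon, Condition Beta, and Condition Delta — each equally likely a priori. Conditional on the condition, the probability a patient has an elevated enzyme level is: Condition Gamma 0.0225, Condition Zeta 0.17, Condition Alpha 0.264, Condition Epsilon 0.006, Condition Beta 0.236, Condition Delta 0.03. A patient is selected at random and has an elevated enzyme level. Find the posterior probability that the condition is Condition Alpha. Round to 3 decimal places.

Since the prior is uniform, the posterior is proportional to the likelihood:
  Condition Gamma: 0.0225
  Condition Zeta: 0.17
  Condition Alpha: 0.264
  Condition Epsilon: 0.006
  Condition Beta: 0.236
  Condition Delta: 0.03
Sum = 0.7285.
P(Condition Alpha | evidence) = 0.264 / 0.7285 ≈ 0.362.

0.362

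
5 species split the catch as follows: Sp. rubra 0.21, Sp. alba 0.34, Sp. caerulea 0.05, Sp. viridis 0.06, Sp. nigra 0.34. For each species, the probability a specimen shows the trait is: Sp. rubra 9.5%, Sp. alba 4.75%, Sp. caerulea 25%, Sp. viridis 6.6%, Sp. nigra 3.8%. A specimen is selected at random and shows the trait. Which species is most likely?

Sp. rubra

Unnormalized posteriors (prior × likelihood):
  Sp. rubra: 0.21 × 0.095 = 0.01995
  Sp. alba: 0.34 × 0.0475 = 0.01615
  Sp. caerulea: 0.05 × 0.25 = 0.0125
  Sp. viridis: 0.06 × 0.066 = 0.00396
  Sp. nigra: 0.34 × 0.038 = 0.01292
Sum = 0.06548.
Largest term belongs to Sp. rubra, so Sp. rubra is most probable.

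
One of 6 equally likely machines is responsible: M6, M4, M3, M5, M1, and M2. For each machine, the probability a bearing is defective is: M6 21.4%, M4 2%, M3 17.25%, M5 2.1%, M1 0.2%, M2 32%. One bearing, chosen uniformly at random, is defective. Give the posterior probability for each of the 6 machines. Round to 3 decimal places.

Since the prior is uniform, the posterior is proportional to the likelihood:
  M6: 0.214
  M4: 0.02
  M3: 0.1725
  M5: 0.021
  M1: 0.002
  M2: 0.32
Total = 0.7495.
P(M6 | defective) = 0.214/0.7495 ≈ 0.286
P(M4 | defective) = 0.02/0.7495 ≈ 0.027
P(M3 | defective) = 0.1725/0.7495 ≈ 0.230
P(M5 | defective) = 0.021/0.7495 ≈ 0.028
P(M1 | defective) = 0.002/0.7495 ≈ 0.003
P(M2 | defective) = 0.32/0.7495 ≈ 0.427
(Check: 0.286+0.027+0.230+0.028+0.003+0.427 = 1.001.)

M6 0.286, M4 0.027, M3 0.230, M5 0.028, M1 0.003, M2 0.427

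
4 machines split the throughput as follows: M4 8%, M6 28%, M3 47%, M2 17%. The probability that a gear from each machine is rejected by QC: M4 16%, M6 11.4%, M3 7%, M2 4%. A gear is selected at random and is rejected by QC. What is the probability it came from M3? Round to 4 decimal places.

By Bayes' rule, posterior ∝ prior × likelihood:
  M4: 0.08 × 0.16 = 0.0128
  M6: 0.28 × 0.114 = 0.03192
  M3: 0.47 × 0.07 = 0.0329
  M2: 0.17 × 0.04 = 0.0068
Total = 0.08442.
P(M3 | evidence) = 0.0329 / 0.08442 ≈ 0.3897.

0.3897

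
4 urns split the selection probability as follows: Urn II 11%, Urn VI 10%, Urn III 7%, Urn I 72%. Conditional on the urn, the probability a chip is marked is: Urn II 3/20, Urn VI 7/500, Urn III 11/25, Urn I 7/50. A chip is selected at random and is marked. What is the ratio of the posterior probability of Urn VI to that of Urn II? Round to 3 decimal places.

By Bayes' rule, posterior ∝ prior × likelihood:
  Urn II: 0.11 × 0.15 = 0.0165
  Urn VI: 0.1 × 0.014 = 0.0014
  Urn III: 0.07 × 0.44 = 0.0308
  Urn I: 0.72 × 0.14 = 0.1008
Normalizing constant = 0.1495.
The ratio is 0.0014 / 0.0165 (the normalizer cancels) = 0.085.

0.085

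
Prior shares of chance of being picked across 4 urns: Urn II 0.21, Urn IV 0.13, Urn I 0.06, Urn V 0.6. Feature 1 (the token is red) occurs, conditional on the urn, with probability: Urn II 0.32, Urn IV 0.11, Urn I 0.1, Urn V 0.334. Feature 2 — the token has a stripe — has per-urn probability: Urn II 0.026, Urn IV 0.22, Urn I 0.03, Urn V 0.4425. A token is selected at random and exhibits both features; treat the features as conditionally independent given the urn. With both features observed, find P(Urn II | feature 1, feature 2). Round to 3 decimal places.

Compute prior × likelihood for every hypothesis:
  Urn II: 0.21 × 0.32 × 0.026 = 0.0017472
  Urn IV: 0.13 × 0.11 × 0.22 = 0.003146
  Urn I: 0.06 × 0.1 × 0.03 = 0.00018
  Urn V: 0.6 × 0.334 × 0.4425 = 0.088677
Normalizing constant = 0.0937502.
P(Urn II | evidence) = 0.0017472 / 0.0937502 ≈ 0.019.

0.019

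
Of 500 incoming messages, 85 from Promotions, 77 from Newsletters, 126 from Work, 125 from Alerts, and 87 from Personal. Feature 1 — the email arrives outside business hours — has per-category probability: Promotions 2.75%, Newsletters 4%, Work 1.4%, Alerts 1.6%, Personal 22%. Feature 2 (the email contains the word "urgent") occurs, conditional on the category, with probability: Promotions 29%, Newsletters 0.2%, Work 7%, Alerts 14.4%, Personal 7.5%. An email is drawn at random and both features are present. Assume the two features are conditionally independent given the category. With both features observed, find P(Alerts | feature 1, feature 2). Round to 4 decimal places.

Prior × likelihood for each hypothesis:
  Promotions: 0.17 × 0.0275 × 0.29 = 0.00135575
  Newsletters: 0.154 × 0.04 × 0.002 = 0.00001232
  Work: 0.252 × 0.014 × 0.07 = 0.00024696
  Alerts: 0.25 × 0.016 × 0.144 = 0.000576
  Personal: 0.174 × 0.22 × 0.075 = 0.002871
Sum = 0.00506203.
P(Alerts | evidence) = 0.000576 / 0.00506203 ≈ 0.1138.

0.1138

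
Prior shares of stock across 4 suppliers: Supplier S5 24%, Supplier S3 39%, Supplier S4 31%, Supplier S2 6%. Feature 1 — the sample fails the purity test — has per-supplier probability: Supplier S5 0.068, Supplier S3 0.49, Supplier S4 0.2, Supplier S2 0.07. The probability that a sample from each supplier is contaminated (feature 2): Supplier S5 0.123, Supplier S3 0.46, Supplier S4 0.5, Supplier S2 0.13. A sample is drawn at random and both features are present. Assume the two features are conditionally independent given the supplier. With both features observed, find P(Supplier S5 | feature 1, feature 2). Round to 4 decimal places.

Unnormalized posteriors (prior × likelihood):
  Supplier S5: 0.24 × 0.068 × 0.123 = 0.00200736
  Supplier S3: 0.39 × 0.49 × 0.46 = 0.087906
  Supplier S4: 0.31 × 0.2 × 0.5 = 0.031
  Supplier S2: 0.06 × 0.07 × 0.13 = 0.000546
Total = 0.12145936.
P(Supplier S5 | evidence) = 0.00200736 / 0.12145936 ≈ 0.0165.

0.0165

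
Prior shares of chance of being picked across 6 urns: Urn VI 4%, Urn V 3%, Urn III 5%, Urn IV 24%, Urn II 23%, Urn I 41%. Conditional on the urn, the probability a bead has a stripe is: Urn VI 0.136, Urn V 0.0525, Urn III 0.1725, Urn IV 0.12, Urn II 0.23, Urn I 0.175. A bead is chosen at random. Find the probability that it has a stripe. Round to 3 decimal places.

0.169

By Bayes' rule, posterior ∝ prior × likelihood:
  Urn VI: 0.04 × 0.136 = 0.00544
  Urn V: 0.03 × 0.0525 = 0.001575
  Urn III: 0.05 × 0.1725 = 0.008625
  Urn IV: 0.24 × 0.12 = 0.0288
  Urn II: 0.23 × 0.23 = 0.0529
  Urn I: 0.41 × 0.175 = 0.07175
P(striped) = 0.00544 + 0.001575 + 0.008625 + 0.0288 + 0.0529 + 0.07175 = 0.16909 → 0.169.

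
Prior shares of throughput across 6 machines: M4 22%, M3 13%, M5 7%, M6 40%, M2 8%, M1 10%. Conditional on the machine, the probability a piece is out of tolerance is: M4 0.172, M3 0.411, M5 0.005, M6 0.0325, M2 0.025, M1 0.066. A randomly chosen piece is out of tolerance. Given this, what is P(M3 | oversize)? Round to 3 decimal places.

0.472

Compute prior × likelihood for every hypothesis:
  M4: 0.22 × 0.172 = 0.03784
  M3: 0.13 × 0.411 = 0.05343
  M5: 0.07 × 0.005 = 0.00035
  M6: 0.4 × 0.0325 = 0.013
  M2: 0.08 × 0.025 = 0.002
  M1: 0.1 × 0.066 = 0.0066
Sum = 0.11322.
P(M3 | evidence) = 0.05343 / 0.11322 ≈ 0.472.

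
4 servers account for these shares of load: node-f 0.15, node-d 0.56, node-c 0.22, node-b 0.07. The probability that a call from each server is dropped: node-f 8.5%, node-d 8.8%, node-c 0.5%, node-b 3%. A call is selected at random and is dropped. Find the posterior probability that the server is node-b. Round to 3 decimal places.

By Bayes' rule, posterior ∝ prior × likelihood:
  node-f: 0.15 × 0.085 = 0.01275
  node-d: 0.56 × 0.088 = 0.04928
  node-c: 0.22 × 0.005 = 0.0011
  node-b: 0.07 × 0.03 = 0.0021
Sum = 0.06523.
P(node-b | evidence) = 0.0021 / 0.06523 ≈ 0.032.

0.032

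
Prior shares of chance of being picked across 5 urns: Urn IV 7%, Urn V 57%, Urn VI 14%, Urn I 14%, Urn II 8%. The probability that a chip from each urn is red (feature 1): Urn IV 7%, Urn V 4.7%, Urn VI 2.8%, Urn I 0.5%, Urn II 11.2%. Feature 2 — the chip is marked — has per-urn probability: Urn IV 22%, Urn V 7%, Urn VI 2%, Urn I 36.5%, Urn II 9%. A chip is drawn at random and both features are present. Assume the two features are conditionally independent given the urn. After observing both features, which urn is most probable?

By Bayes' rule, posterior ∝ prior × likelihood:
  Urn IV: 0.07 × 0.07 × 0.22 = 0.001078
  Urn V: 0.57 × 0.047 × 0.07 = 0.0018753
  Urn VI: 0.14 × 0.028 × 0.02 = 0.0000784
  Urn I: 0.14 × 0.005 × 0.365 = 0.0002555
  Urn II: 0.08 × 0.112 × 0.09 = 0.0008064
Normalizing constant = 0.0040936.
Largest term belongs to Urn V, so Urn V is most probable.

Urn V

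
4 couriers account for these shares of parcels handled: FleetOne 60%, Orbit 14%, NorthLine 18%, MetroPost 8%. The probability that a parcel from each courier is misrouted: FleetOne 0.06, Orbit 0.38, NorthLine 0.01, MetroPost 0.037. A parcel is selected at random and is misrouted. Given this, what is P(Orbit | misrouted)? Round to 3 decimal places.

Compute prior × likelihood for every hypothesis:
  FleetOne: 0.6 × 0.06 = 0.036
  Orbit: 0.14 × 0.38 = 0.0532
  NorthLine: 0.18 × 0.01 = 0.0018
  MetroPost: 0.08 × 0.037 = 0.00296
Sum = 0.09396.
P(Orbit | evidence) = 0.0532 / 0.09396 ≈ 0.566.

0.566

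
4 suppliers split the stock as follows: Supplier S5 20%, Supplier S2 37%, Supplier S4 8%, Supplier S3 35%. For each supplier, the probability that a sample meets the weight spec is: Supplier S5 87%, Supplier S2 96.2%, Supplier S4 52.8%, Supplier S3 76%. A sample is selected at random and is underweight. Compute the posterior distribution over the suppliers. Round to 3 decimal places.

Supplier S5 0.161, Supplier S2 0.087, Supplier S4 0.233, Supplier S3 0.519

Taking complements, P(underweight | each) = Supplier S5 0.13, Supplier S2 0.038, Supplier S4 0.472, Supplier S3 0.24.
By Bayes' rule, posterior ∝ prior × likelihood:
  Supplier S5: 0.2 × 0.13 = 0.026
  Supplier S2: 0.37 × 0.038 = 0.01406
  Supplier S4: 0.08 × 0.472 = 0.03776
  Supplier S3: 0.35 × 0.24 = 0.084
Normalizing constant = 0.16182.
P(Supplier S5 | underweight) = 0.026/0.16182 ≈ 0.161
P(Supplier S2 | underweight) = 0.01406/0.16182 ≈ 0.087
P(Supplier S4 | underweight) = 0.03776/0.16182 ≈ 0.233
P(Supplier S3 | underweight) = 0.084/0.16182 ≈ 0.519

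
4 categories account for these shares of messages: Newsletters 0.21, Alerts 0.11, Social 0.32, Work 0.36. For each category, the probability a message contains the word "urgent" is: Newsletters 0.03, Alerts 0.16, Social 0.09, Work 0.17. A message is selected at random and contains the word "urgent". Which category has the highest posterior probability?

Work

By Bayes' rule, posterior ∝ prior × likelihood:
  Newsletters: 0.21 × 0.03 = 0.0063
  Alerts: 0.11 × 0.16 = 0.0176
  Social: 0.32 × 0.09 = 0.0288
  Work: 0.36 × 0.17 = 0.0612
Normalizing constant = 0.1139.
Largest term belongs to Work, so Work is most probable.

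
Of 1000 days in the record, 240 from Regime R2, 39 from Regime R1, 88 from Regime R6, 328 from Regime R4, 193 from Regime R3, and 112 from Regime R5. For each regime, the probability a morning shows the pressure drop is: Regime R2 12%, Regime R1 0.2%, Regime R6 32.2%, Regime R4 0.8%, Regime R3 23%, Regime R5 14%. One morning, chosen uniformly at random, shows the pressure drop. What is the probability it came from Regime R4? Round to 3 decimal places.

0.022

Prior × likelihood for each hypothesis:
  Regime R2: 0.24 × 0.12 = 0.0288
  Regime R1: 0.039 × 0.002 = 0.000078
  Regime R6: 0.088 × 0.322 = 0.028336
  Regime R4: 0.328 × 0.008 = 0.002624
  Regime R3: 0.193 × 0.23 = 0.04439
  Regime R5: 0.112 × 0.14 = 0.01568
Sum = 0.119908.
P(Regime R4 | evidence) = 0.002624 / 0.119908 ≈ 0.022.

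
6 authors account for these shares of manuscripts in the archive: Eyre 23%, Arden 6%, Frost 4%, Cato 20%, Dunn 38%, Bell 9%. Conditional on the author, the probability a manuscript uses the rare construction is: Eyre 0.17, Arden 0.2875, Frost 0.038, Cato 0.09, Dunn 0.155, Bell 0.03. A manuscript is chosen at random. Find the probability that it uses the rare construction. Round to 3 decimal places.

Compute prior × likelihood for every hypothesis:
  Eyre: 0.23 × 0.17 = 0.0391
  Arden: 0.06 × 0.2875 = 0.01725
  Frost: 0.04 × 0.038 = 0.00152
  Cato: 0.2 × 0.09 = 0.018
  Dunn: 0.38 × 0.155 = 0.0589
  Bell: 0.09 × 0.03 = 0.0027
P(rare-form) = 0.0391 + 0.01725 + 0.00152 + 0.018 + 0.0589 + 0.0027 = 0.13747 → 0.137.

0.137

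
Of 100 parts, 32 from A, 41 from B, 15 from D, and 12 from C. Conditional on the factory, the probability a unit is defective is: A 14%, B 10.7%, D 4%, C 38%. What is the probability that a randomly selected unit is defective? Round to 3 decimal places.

Compute prior × likelihood for every hypothesis:
  A: 0.32 × 0.14 = 0.0448
  B: 0.41 × 0.107 = 0.04387
  D: 0.15 × 0.04 = 0.006
  C: 0.12 × 0.38 = 0.0456
P(defective) = 0.0448 + 0.04387 + 0.006 + 0.0456 = 0.14027 → 0.140.

0.140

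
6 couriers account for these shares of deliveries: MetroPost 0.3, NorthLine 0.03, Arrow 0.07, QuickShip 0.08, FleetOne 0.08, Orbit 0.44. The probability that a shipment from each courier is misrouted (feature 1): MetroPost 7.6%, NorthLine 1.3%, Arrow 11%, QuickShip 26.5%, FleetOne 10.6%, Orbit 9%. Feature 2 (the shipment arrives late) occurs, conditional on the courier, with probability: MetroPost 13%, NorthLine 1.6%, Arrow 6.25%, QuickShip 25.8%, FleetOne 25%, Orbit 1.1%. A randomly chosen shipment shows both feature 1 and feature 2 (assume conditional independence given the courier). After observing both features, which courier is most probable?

QuickShip

Unnormalized posteriors (prior × likelihood):
  MetroPost: 0.3 × 0.076 × 0.13 = 0.002964
  NorthLine: 0.03 × 0.013 × 0.016 = 0.00000624
  Arrow: 0.07 × 0.11 × 0.0625 = 0.00048125
  QuickShip: 0.08 × 0.265 × 0.258 = 0.0054696
  FleetOne: 0.08 × 0.106 × 0.25 = 0.00212
  Orbit: 0.44 × 0.09 × 0.011 = 0.0004356
Total = 0.01147669.
Largest term belongs to QuickShip, so QuickShip is most probable.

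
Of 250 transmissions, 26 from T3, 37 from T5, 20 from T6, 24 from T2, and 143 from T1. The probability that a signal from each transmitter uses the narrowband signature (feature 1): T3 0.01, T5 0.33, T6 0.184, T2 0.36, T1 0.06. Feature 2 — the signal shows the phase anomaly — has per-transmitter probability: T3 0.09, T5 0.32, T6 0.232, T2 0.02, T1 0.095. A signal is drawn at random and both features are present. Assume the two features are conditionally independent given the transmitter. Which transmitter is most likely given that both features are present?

T5

Compute prior × likelihood for every hypothesis:
  T3: 0.104 × 0.01 × 0.09 = 0.0000936
  T5: 0.148 × 0.33 × 0.32 = 0.0156288
  T6: 0.08 × 0.184 × 0.232 = 0.00341504
  T2: 0.096 × 0.36 × 0.02 = 0.0006912
  T1: 0.572 × 0.06 × 0.095 = 0.0032604
Total = 0.02308904.
Largest term belongs to T5, so T5 is most probable.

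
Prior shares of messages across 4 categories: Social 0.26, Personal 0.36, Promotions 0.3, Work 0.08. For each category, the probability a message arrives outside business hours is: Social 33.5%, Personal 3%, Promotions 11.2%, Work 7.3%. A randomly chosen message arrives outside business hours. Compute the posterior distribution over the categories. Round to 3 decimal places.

Social 0.634, Personal 0.079, Promotions 0.245, Work 0.043

Prior × likelihood for each hypothesis:
  Social: 0.26 × 0.335 = 0.0871
  Personal: 0.36 × 0.03 = 0.0108
  Promotions: 0.3 × 0.112 = 0.0336
  Work: 0.08 × 0.073 = 0.00584
Normalizing constant = 0.13734.
P(Social | off-hours) = 0.0871/0.13734 ≈ 0.634
P(Personal | off-hours) = 0.0108/0.13734 ≈ 0.079
P(Promotions | off-hours) = 0.0336/0.13734 ≈ 0.245
P(Work | off-hours) = 0.00584/0.13734 ≈ 0.043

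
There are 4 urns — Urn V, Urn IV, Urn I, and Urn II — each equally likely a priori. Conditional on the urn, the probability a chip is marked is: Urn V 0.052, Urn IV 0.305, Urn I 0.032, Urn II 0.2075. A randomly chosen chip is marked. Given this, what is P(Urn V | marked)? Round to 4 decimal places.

Since the prior is uniform, the posterior is proportional to the likelihood:
  Urn V: 0.052
  Urn IV: 0.305
  Urn I: 0.032
  Urn II: 0.2075
Sum = 0.5965.
P(Urn V | evidence) = 0.052 / 0.5965 ≈ 0.0872.

0.0872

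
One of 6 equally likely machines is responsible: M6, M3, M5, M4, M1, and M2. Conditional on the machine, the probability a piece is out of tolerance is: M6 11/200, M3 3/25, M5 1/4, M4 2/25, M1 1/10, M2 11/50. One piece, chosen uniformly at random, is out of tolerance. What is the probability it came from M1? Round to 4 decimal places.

0.1212

Since the prior is uniform, the posterior is proportional to the likelihood:
  M6: 0.055
  M3: 0.12
  M5: 0.25
  M4: 0.08
  M1: 0.1
  M2: 0.22
Normalizing constant = 0.825.
P(M1 | evidence) = 0.1 / 0.825 ≈ 0.1212.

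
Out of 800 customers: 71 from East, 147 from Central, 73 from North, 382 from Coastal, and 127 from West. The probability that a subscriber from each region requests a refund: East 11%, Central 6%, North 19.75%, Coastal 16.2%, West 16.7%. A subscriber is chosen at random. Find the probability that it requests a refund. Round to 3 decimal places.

0.143

By Bayes' rule, posterior ∝ prior × likelihood:
  East: 0.08875 × 0.11 = 0.0097625
  Central: 0.18375 × 0.06 = 0.011025
  North: 0.09125 × 0.1975 = 0.018021875
  Coastal: 0.4775 × 0.162 = 0.077355
  West: 0.15875 × 0.167 = 0.02651125
P(refund) = 0.0097625 + 0.011025 + 0.018021875 + 0.077355 + 0.02651125 = 0.142675625 → 0.143.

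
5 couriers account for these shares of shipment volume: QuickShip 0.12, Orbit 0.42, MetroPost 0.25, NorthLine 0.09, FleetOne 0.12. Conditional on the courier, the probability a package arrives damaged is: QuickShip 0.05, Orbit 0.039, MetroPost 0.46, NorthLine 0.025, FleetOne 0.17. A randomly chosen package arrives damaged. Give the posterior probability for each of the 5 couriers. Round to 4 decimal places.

Unnormalized posteriors (prior × likelihood):
  QuickShip: 0.12 × 0.05 = 0.006
  Orbit: 0.42 × 0.039 = 0.01638
  MetroPost: 0.25 × 0.46 = 0.115
  NorthLine: 0.09 × 0.025 = 0.00225
  FleetOne: 0.12 × 0.17 = 0.0204
Normalizing constant = 0.16003.
P(QuickShip | damaged) = 0.006/0.16003 ≈ 0.0375
P(Orbit | damaged) = 0.01638/0.16003 ≈ 0.1024
P(MetroPost | damaged) = 0.115/0.16003 ≈ 0.7186
P(NorthLine | damaged) = 0.00225/0.16003 ≈ 0.0141
P(FleetOne | damaged) = 0.0204/0.16003 ≈ 0.1275

QuickShip 0.0375, Orbit 0.1024, MetroPost 0.7186, NorthLine 0.0141, FleetOne 0.1275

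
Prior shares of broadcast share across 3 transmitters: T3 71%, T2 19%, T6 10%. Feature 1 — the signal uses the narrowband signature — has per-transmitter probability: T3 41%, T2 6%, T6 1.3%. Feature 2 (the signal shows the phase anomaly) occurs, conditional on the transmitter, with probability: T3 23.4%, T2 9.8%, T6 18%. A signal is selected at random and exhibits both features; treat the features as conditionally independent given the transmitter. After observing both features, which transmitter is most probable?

T3

Unnormalized posteriors (prior × likelihood):
  T3: 0.71 × 0.41 × 0.234 = 0.0681174
  T2: 0.19 × 0.06 × 0.098 = 0.0011172
  T6: 0.1 × 0.013 × 0.18 = 0.000234
Total = 0.0694686.
Largest term belongs to T3, so T3 is most probable.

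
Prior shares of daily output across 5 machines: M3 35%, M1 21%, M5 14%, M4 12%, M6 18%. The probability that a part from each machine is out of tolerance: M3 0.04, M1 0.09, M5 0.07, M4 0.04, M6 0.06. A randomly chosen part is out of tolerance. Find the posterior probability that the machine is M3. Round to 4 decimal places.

Prior × likelihood for each hypothesis:
  M3: 0.35 × 0.04 = 0.014
  M1: 0.21 × 0.09 = 0.0189
  M5: 0.14 × 0.07 = 0.0098
  M4: 0.12 × 0.04 = 0.0048
  M6: 0.18 × 0.06 = 0.0108
Sum = 0.0583.
P(M3 | evidence) = 0.014 / 0.0583 ≈ 0.2401.

0.2401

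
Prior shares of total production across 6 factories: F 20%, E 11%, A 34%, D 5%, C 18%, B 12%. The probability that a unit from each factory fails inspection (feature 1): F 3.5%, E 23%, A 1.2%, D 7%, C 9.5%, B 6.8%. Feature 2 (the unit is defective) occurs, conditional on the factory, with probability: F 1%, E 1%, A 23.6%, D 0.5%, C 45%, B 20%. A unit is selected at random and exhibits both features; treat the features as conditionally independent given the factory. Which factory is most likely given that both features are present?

By Bayes' rule, posterior ∝ prior × likelihood:
  F: 0.2 × 0.035 × 0.01 = 0.00007
  E: 0.11 × 0.23 × 0.01 = 0.000253
  A: 0.34 × 0.012 × 0.236 = 0.00096288
  D: 0.05 × 0.07 × 0.005 = 0.0000175
  C: 0.18 × 0.095 × 0.45 = 0.007695
  B: 0.12 × 0.068 × 0.2 = 0.001632
Total = 0.01063038.
Largest term belongs to C, so C is most probable.

C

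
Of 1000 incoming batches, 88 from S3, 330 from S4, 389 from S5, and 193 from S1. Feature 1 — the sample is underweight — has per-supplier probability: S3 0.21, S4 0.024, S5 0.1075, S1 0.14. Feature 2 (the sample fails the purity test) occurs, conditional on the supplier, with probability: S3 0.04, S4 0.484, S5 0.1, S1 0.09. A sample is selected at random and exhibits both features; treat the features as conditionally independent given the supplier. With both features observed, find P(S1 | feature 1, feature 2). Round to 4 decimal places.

0.2174

Prior × likelihood for each hypothesis:
  S3: 0.088 × 0.21 × 0.04 = 0.0007392
  S4: 0.33 × 0.024 × 0.484 = 0.00383328
  S5: 0.389 × 0.1075 × 0.1 = 0.00418175
  S1: 0.193 × 0.14 × 0.09 = 0.0024318
Sum = 0.01118603.
P(S1 | evidence) = 0.0024318 / 0.01118603 ≈ 0.2174.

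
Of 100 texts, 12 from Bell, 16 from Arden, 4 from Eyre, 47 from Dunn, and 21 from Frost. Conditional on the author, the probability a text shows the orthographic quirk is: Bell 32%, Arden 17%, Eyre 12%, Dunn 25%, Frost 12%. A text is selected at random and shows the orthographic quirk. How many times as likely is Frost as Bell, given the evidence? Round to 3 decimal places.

Unnormalized posteriors (prior × likelihood):
  Bell: 0.12 × 0.32 = 0.0384
  Arden: 0.16 × 0.17 = 0.0272
  Eyre: 0.04 × 0.12 = 0.0048
  Dunn: 0.47 × 0.25 = 0.1175
  Frost: 0.21 × 0.12 = 0.0252
Sum = 0.2131.
The ratio is 0.0252 / 0.0384 (the normalizer cancels) = 0.656.

0.656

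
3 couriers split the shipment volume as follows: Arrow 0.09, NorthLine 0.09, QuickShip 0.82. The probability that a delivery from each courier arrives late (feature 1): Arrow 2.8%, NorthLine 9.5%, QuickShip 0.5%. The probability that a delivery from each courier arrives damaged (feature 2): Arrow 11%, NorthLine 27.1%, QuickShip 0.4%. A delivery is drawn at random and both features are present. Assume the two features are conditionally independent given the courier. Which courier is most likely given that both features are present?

Unnormalized posteriors (prior × likelihood):
  Arrow: 0.09 × 0.028 × 0.11 = 0.0002772
  NorthLine: 0.09 × 0.095 × 0.271 = 0.00231705
  QuickShip: 0.82 × 0.005 × 0.004 = 0.0000164
Total = 0.00261065.
Largest term belongs to NorthLine, so NorthLine is most probable.

NorthLine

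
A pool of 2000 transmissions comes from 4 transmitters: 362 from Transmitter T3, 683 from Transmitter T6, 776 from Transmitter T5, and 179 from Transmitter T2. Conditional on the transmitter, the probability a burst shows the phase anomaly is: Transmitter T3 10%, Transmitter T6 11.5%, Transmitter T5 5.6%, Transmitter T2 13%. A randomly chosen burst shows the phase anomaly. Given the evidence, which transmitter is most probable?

Transmitter T6

Unnormalized posteriors (prior × likelihood):
  Transmitter T3: 0.181 × 0.1 = 0.0181
  Transmitter T6: 0.3415 × 0.115 = 0.0392725
  Transmitter T5: 0.388 × 0.056 = 0.021728
  Transmitter T2: 0.0895 × 0.13 = 0.011635
Normalizing constant = 0.0907355.
Largest term belongs to Transmitter T6, so Transmitter T6 is most probable.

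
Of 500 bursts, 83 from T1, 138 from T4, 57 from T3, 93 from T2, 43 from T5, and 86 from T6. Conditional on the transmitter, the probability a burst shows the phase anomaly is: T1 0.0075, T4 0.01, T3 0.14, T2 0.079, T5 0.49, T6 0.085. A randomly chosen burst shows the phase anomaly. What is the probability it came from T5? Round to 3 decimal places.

By Bayes' rule, posterior ∝ prior × likelihood:
  T1: 0.166 × 0.0075 = 0.001245
  T4: 0.276 × 0.01 = 0.00276
  T3: 0.114 × 0.14 = 0.01596
  T2: 0.186 × 0.079 = 0.014694
  T5: 0.086 × 0.49 = 0.04214
  T6: 0.172 × 0.085 = 0.01462
Normalizing constant = 0.091419.
P(T5 | evidence) = 0.04214 / 0.091419 ≈ 0.461.

0.461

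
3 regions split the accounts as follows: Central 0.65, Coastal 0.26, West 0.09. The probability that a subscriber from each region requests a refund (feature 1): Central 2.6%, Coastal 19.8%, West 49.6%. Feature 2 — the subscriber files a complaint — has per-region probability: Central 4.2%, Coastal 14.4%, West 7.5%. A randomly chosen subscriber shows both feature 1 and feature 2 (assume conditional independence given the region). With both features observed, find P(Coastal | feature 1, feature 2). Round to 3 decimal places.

Unnormalized posteriors (prior × likelihood):
  Central: 0.65 × 0.026 × 0.042 = 0.0007098
  Coastal: 0.26 × 0.198 × 0.144 = 0.00741312
  West: 0.09 × 0.496 × 0.075 = 0.003348
Normalizing constant = 0.01147092.
P(Coastal | evidence) = 0.00741312 / 0.01147092 ≈ 0.646.

0.646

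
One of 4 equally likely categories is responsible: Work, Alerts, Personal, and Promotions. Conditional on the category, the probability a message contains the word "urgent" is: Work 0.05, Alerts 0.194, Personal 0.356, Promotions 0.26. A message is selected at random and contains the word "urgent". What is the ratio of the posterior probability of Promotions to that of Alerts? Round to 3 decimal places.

1.340

Since the prior is uniform, the posterior is proportional to the likelihood:
  Work: 0.05
  Alerts: 0.194
  Personal: 0.356
  Promotions: 0.26
Sum = 0.86.
The ratio is 0.26 / 0.194 (the normalizer cancels) = 1.340.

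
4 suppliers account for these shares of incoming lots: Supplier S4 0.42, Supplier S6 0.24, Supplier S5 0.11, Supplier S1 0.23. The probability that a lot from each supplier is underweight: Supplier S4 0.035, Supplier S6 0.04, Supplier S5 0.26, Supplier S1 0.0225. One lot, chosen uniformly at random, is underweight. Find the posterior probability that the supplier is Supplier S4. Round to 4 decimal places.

0.2531

Unnormalized posteriors (prior × likelihood):
  Supplier S4: 0.42 × 0.035 = 0.0147
  Supplier S6: 0.24 × 0.04 = 0.0096
  Supplier S5: 0.11 × 0.26 = 0.0286
  Supplier S1: 0.23 × 0.0225 = 0.005175
Total = 0.058075.
P(Supplier S4 | evidence) = 0.0147 / 0.058075 ≈ 0.2531.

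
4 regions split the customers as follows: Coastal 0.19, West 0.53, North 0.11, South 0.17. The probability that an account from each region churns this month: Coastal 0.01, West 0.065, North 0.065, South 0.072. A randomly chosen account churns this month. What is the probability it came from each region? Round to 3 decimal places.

Unnormalized posteriors (prior × likelihood):
  Coastal: 0.19 × 0.01 = 0.0019
  West: 0.53 × 0.065 = 0.03445
  North: 0.11 × 0.065 = 0.00715
  South: 0.17 × 0.072 = 0.01224
Total = 0.05574.
P(Coastal | churn) = 0.0019/0.05574 ≈ 0.034
P(West | churn) = 0.03445/0.05574 ≈ 0.618
P(North | churn) = 0.00715/0.05574 ≈ 0.128
P(South | churn) = 0.01224/0.05574 ≈ 0.220

Coastal 0.034, West 0.618, North 0.128, South 0.220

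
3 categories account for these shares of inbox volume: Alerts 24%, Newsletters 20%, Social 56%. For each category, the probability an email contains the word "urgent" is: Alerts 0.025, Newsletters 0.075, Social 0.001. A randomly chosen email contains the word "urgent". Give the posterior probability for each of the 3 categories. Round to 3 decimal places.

Alerts 0.278, Newsletters 0.696, Social 0.026

By Bayes' rule, posterior ∝ prior × likelihood:
  Alerts: 0.24 × 0.025 = 0.006
  Newsletters: 0.2 × 0.075 = 0.015
  Social: 0.56 × 0.001 = 0.00056
Sum = 0.02156.
P(Alerts | urgent-flag) = 0.006/0.02156 ≈ 0.278
P(Newsletters | urgent-flag) = 0.015/0.02156 ≈ 0.696
P(Social | urgent-flag) = 0.00056/0.02156 ≈ 0.026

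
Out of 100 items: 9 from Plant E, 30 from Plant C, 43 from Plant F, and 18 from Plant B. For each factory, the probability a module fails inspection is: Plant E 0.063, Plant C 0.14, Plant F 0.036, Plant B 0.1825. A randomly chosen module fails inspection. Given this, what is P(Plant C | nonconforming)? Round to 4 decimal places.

0.4375

Compute prior × likelihood for every hypothesis:
  Plant E: 0.09 × 0.063 = 0.00567
  Plant C: 0.3 × 0.14 = 0.042
  Plant F: 0.43 × 0.036 = 0.01548
  Plant B: 0.18 × 0.1825 = 0.03285
Sum = 0.096.
P(Plant C | evidence) = 0.042 / 0.096 ≈ 0.4375.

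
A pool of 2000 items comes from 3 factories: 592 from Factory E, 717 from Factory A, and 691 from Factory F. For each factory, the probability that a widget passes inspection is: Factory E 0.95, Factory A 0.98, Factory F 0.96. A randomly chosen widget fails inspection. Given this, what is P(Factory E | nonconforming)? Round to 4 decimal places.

Taking complements, P(nonconforming | each) = Factory E 0.05, Factory A 0.02, Factory F 0.04.
Unnormalized posteriors (prior × likelihood):
  Factory E: 0.296 × 0.05 = 0.0148
  Factory A: 0.3585 × 0.02 = 0.00717
  Factory F: 0.3455 × 0.04 = 0.01382
Sum = 0.03579.
P(Factory E | evidence) = 0.0148 / 0.03579 ≈ 0.4135.

0.4135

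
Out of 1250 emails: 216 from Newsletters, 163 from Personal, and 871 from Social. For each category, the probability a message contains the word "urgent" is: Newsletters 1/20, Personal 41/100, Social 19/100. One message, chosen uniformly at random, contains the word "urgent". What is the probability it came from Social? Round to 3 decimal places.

Compute prior × likelihood for every hypothesis:
  Newsletters: 0.1728 × 0.05 = 0.00864
  Personal: 0.1304 × 0.41 = 0.053464
  Social: 0.6968 × 0.19 = 0.132392
Sum = 0.194496.
P(Social | evidence) = 0.132392 / 0.194496 ≈ 0.681.

0.681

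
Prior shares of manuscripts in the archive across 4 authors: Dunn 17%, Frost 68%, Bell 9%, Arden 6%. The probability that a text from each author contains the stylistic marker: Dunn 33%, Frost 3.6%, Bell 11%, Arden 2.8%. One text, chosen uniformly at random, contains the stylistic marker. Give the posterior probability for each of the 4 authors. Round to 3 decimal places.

By Bayes' rule, posterior ∝ prior × likelihood:
  Dunn: 0.17 × 0.33 = 0.0561
  Frost: 0.68 × 0.036 = 0.02448
  Bell: 0.09 × 0.11 = 0.0099
  Arden: 0.06 × 0.028 = 0.00168
Total = 0.09216.
P(Dunn | marker) = 0.0561/0.09216 ≈ 0.609
P(Frost | marker) = 0.02448/0.09216 ≈ 0.266
P(Bell | marker) = 0.0099/0.09216 ≈ 0.107
P(Arden | marker) = 0.00168/0.09216 ≈ 0.018

Dunn 0.609, Frost 0.266, Bell 0.107, Arden 0.018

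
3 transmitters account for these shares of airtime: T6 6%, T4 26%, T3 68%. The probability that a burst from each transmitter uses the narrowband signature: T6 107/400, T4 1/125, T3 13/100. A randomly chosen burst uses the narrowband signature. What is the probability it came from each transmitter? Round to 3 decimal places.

Unnormalized posteriors (prior × likelihood):
  T6: 0.06 × 0.2675 = 0.01605
  T4: 0.26 × 0.008 = 0.00208
  T3: 0.68 × 0.13 = 0.0884
Sum = 0.10653.
P(T6 | narrowband) = 0.01605/0.10653 ≈ 0.151
P(T4 | narrowband) = 0.00208/0.10653 ≈ 0.020
P(T3 | narrowband) = 0.0884/0.10653 ≈ 0.830
(Check: 0.151+0.020+0.830 = 1.001.)

T6 0.151, T4 0.020, T3 0.830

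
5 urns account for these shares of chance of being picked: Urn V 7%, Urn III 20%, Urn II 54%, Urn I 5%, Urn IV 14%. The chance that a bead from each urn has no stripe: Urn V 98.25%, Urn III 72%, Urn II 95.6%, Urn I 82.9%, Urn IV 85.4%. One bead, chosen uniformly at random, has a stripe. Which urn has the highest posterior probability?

Taking complements, P(striped | each) = Urn V 0.0175, Urn III 0.28, Urn II 0.044, Urn I 0.171, Urn IV 0.146.
Unnormalized posteriors (prior × likelihood):
  Urn V: 0.07 × 0.0175 = 0.001225
  Urn III: 0.2 × 0.28 = 0.056
  Urn II: 0.54 × 0.044 = 0.02376
  Urn I: 0.05 × 0.171 = 0.00855
  Urn IV: 0.14 × 0.146 = 0.02044
Sum = 0.109975.
Largest term belongs to Urn III, so Urn III is most probable.

Urn III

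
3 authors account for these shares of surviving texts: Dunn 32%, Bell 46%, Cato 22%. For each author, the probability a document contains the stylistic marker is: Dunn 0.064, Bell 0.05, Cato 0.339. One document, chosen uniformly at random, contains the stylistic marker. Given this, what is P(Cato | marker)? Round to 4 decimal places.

0.6317

Compute prior × likelihood for every hypothesis:
  Dunn: 0.32 × 0.064 = 0.02048
  Bell: 0.46 × 0.05 = 0.023
  Cato: 0.22 × 0.339 = 0.07458
Normalizing constant = 0.11806.
P(Cato | evidence) = 0.07458 / 0.11806 ≈ 0.6317.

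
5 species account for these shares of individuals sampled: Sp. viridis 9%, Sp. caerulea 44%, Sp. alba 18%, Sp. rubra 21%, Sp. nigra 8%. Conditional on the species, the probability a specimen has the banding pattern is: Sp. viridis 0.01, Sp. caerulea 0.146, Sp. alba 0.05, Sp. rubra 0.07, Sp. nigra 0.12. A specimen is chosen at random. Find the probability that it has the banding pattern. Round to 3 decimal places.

0.098

Unnormalized posteriors (prior × likelihood):
  Sp. viridis: 0.09 × 0.01 = 0.0009
  Sp. caerulea: 0.44 × 0.146 = 0.06424
  Sp. alba: 0.18 × 0.05 = 0.009
  Sp. rubra: 0.21 × 0.07 = 0.0147
  Sp. nigra: 0.08 × 0.12 = 0.0096
P(banded) = 0.0009 + 0.06424 + 0.009 + 0.0147 + 0.0096 = 0.09844 → 0.098.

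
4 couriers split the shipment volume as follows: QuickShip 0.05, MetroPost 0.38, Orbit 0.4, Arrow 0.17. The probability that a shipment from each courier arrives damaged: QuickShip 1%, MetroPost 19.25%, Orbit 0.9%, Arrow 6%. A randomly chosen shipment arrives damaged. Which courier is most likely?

MetroPost

Unnormalized posteriors (prior × likelihood):
  QuickShip: 0.05 × 0.01 = 0.0005
  MetroPost: 0.38 × 0.1925 = 0.07315
  Orbit: 0.4 × 0.009 = 0.0036
  Arrow: 0.17 × 0.06 = 0.0102
Sum = 0.08745.
Largest term belongs to MetroPost, so MetroPost is most probable.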